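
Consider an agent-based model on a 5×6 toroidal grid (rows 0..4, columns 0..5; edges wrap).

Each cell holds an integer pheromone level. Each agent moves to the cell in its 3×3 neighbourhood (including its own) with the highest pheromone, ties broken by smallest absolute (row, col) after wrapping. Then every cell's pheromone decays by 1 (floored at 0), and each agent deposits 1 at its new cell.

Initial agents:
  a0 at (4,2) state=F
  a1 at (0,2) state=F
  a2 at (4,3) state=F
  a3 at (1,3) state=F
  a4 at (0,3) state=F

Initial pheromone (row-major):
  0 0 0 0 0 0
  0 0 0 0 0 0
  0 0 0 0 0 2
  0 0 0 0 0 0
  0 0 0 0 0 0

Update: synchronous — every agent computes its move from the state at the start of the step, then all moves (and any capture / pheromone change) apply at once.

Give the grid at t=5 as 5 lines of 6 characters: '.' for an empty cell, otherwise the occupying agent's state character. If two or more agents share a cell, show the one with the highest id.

..F...
......
......
......
......

t=1: a0@(0,1) a1@(0,1) a2@(0,2) a3@(0,2) a4@(0,2) | pheromone: 0 2 3 0 0 0 / 0 0 0 0 0 0 / 0 0 0 0 0 1 / 0 0 0 0 0 0 / 0 0 0 0 0 0
t=2: a0@(0,2) a1@(0,2) a2@(0,2) a3@(0,2) a4@(0,2) | pheromone: 0 1 7 0 0 0 / 0 0 0 0 0 0 / 0 0 0 0 0 0 / 0 0 0 0 0 0 / 0 0 0 0 0 0
t=3: a0@(0,2) a1@(0,2) a2@(0,2) a3@(0,2) a4@(0,2) | pheromone: 0 0 11 0 0 0 / 0 0 0 0 0 0 / 0 0 0 0 0 0 / 0 0 0 0 0 0 / 0 0 0 0 0 0
t=4: a0@(0,2) a1@(0,2) a2@(0,2) a3@(0,2) a4@(0,2) | pheromone: 0 0 15 0 0 0 / 0 0 0 0 0 0 / 0 0 0 0 0 0 / 0 0 0 0 0 0 / 0 0 0 0 0 0
t=5: a0@(0,2) a1@(0,2) a2@(0,2) a3@(0,2) a4@(0,2) | pheromone: 0 0 19 0 0 0 / 0 0 0 0 0 0 / 0 0 0 0 0 0 / 0 0 0 0 0 0 / 0 0 0 0 0 0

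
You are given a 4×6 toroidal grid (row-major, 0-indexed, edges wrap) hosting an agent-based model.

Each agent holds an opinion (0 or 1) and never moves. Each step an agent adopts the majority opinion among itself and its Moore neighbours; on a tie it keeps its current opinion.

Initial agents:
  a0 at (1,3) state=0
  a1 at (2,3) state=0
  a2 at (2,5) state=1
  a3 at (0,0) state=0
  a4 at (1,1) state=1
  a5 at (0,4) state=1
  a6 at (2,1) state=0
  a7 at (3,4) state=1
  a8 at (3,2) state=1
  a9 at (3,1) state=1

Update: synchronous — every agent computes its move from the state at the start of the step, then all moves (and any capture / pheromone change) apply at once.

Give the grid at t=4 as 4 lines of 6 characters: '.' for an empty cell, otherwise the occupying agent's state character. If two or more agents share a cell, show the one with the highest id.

t=1: a0@(1,3):0 a1@(2,3):0 a2@(2,5):1 a3@(0,0):1 a4@(1,1):0 a5@(0,4):1 a6@(2,1):1 a7@(3,4):1 a8@(3,2):1 a9@(3,1):1
t=2: a0@(1,3):0 a1@(2,3):0 a2@(2,5):1 a3@(0,0):1 a4@(1,1):1 a5@(0,4):1 a6@(2,1):1 a7@(3,4):1 a8@(3,2):1 a9@(3,1):1
t=3: (unchanged — steady state)

1...1.
.1.0..
.1.0.1
.11.1.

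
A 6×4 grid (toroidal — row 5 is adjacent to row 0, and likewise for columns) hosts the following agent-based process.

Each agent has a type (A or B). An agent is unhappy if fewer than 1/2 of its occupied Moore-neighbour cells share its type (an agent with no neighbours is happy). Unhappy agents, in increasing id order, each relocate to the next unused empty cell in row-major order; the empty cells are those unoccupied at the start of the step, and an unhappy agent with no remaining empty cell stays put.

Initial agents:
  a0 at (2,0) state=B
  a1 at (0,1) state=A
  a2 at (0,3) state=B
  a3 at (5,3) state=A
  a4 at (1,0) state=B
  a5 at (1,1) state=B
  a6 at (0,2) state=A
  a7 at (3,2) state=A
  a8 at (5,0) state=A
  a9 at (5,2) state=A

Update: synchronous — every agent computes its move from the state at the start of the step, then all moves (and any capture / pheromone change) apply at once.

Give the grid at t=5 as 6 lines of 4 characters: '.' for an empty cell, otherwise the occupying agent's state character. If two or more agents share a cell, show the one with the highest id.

BAA.
BB..
B...
..A.
....
A.AA

t=1: a0@(2,0):B a1@(0,1):A a2@(0,0):B a3@(5,3):A a4@(1,0):B a5@(1,1):B a6@(0,2):A a7@(3,2):A a8@(5,0):A a9@(5,2):A
t=2: a0@(2,0):B a1@(0,1):A a2@(0,3):B a3@(5,3):A a4@(1,0):B a5@(1,1):B a6@(0,2):A a7@(3,2):A a8@(5,0):A a9@(5,2):A
t=3: a0@(2,0):B a1@(0,1):A a2@(0,0):B a3@(5,3):A a4@(1,0):B a5@(1,1):B a6@(0,2):A a7@(3,2):A a8@(5,0):A a9@(5,2):A
t=4: a0@(2,0):B a1@(0,1):A a2@(0,3):B a3@(5,3):A a4@(1,0):B a5@(1,1):B a6@(0,2):A a7@(3,2):A a8@(5,0):A a9@(5,2):A
t=5: a0@(2,0):B a1@(0,1):A a2@(0,0):B a3@(5,3):A a4@(1,0):B a5@(1,1):B a6@(0,2):A a7@(3,2):A a8@(5,0):A a9@(5,2):A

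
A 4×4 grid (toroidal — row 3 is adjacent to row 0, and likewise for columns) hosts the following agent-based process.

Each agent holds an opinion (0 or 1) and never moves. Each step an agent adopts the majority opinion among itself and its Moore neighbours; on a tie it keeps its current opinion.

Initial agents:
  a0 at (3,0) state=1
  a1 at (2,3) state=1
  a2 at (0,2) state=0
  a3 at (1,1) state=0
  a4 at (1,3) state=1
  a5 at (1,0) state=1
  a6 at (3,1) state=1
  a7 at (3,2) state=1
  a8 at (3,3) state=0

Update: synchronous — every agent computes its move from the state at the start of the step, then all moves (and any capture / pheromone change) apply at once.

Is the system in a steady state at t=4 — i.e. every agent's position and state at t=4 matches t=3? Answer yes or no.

yes

t=1: a0@(3,0):1 a1@(2,3):1 a2@(0,2):0 a3@(1,1):0 a4@(1,3):1 a5@(1,0):1 a6@(3,1):1 a7@(3,2):1 a8@(3,3):1
t=2: a0@(3,0):1 a1@(2,3):1 a2@(0,2):1 a3@(1,1):0 a4@(1,3):1 a5@(1,0):1 a6@(3,1):1 a7@(3,2):1 a8@(3,3):1
t=3: a0@(3,0):1 a1@(2,3):1 a2@(0,2):1 a3@(1,1):1 a4@(1,3):1 a5@(1,0):1 a6@(3,1):1 a7@(3,2):1 a8@(3,3):1
t=4: (unchanged — steady state)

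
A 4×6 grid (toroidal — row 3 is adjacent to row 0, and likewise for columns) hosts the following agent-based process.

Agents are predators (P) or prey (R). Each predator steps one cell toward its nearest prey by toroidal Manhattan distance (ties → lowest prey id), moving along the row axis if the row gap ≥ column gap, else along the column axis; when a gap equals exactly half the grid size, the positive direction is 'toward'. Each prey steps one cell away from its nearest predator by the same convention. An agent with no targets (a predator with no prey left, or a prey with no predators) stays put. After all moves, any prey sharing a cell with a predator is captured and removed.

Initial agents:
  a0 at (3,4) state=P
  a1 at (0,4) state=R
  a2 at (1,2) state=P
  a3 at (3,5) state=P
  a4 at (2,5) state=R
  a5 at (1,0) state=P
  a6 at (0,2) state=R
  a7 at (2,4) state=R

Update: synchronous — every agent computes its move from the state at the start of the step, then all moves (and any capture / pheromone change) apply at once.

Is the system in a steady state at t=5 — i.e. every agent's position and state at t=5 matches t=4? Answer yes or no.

t=1: a0@(0,4):P a1@(1,4):R a2@(0,2):P a3@(2,5):P a4@(1,5):R a5@(2,0):P a6@(3,2):R a7@(1,4):R
t=2: a0@(1,4):P a1@(2,4):R a2@(3,2):P a3@(1,5):P a4@(0,5):R a5@(1,0):P a6@(2,2):R a7@(2,4):R
t=3: a0@(2,4):P a1@(3,4):R a2@(2,2):P a3@(0,5):P a4@(3,5):R a5@(0,0):P a6@(1,2):R a7@(3,4):R
t=4: a0@(3,4):P a1@(0,4):R a2@(1,2):P a3@(3,5):P a4@(2,5):R a5@(3,0):P a6@(0,2):R a7@(0,4):R
t=5: a0@(0,4):P a1@(1,4):R a2@(0,2):P a3@(2,5):P a4@(1,5):R a5@(2,0):P a6@(3,2):R a7@(1,4):R

no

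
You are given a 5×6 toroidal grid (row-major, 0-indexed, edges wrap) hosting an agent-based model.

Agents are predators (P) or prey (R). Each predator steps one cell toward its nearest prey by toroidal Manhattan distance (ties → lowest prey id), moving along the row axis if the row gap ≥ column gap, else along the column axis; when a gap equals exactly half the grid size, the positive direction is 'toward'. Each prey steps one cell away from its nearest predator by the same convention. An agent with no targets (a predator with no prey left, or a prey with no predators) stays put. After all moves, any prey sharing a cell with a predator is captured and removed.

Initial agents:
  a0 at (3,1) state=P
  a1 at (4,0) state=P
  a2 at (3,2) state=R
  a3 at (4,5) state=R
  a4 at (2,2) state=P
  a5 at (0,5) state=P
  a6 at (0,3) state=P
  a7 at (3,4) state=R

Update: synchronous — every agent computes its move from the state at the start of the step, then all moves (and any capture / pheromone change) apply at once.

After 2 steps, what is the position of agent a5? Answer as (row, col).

t=1: a0@(3,2):P a1@(4,5):P a2@(3,3):R a3@(4,4):R a4@(3,2):P a5@(4,5):P a6@(4,3):P a7@(3,3):R
t=2: a0@(3,3):P a1@(4,4):P a2@(3,4):R a3@(4,3):R a4@(3,3):P a5@(4,4):P a6@(3,3):P a7@(3,4):R

(4, 4)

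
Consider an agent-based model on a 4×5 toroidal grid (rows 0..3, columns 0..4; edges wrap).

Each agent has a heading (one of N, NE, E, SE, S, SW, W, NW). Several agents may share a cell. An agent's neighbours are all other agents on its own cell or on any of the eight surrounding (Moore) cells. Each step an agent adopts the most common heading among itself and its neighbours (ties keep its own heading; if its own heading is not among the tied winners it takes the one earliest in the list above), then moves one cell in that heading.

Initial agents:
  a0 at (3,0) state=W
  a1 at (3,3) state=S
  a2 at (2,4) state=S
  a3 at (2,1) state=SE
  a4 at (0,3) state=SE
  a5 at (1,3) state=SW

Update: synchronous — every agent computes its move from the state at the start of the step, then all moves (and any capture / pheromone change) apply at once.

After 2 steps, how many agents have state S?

t=1: a0@(3,4):W a1@(0,3):S a2@(3,4):S a3@(3,2):SE a4@(1,4):SE a5@(2,2):SW
t=2: a0@(0,4):S a1@(1,3):S a2@(0,4):S a3@(0,3):SE a4@(2,0):SE a5@(3,1):SW

3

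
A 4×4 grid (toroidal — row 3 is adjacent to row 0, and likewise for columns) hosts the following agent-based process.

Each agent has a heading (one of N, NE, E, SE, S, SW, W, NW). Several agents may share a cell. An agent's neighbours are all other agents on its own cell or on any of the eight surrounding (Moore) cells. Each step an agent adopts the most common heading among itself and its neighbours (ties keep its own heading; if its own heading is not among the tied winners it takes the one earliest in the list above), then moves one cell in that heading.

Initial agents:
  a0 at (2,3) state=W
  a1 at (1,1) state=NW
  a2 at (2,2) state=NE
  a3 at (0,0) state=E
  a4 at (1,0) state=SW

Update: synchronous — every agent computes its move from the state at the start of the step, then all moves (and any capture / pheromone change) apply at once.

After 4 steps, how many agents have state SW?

1

t=1: a0@(2,2):W a1@(0,0):NW a2@(1,3):NE a3@(0,1):E a4@(2,3):SW
t=2: a0@(2,1):W a1@(3,3):NW a2@(0,0):NE a3@(0,2):E a4@(3,2):SW
t=3: a0@(2,0):W a1@(2,2):NW a2@(3,1):NE a3@(0,3):E a4@(0,1):SW
t=4: a0@(2,3):W a1@(1,1):NW a2@(2,2):NE a3@(0,0):E a4@(1,0):SW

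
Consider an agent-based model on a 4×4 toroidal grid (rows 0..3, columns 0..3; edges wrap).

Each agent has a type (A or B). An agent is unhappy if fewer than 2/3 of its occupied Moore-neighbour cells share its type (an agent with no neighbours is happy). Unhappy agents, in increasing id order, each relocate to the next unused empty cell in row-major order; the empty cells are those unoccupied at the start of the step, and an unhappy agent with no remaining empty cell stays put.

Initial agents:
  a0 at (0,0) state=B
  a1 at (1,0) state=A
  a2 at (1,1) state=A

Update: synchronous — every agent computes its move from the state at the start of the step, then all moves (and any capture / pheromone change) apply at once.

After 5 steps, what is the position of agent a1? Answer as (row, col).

(0, 2)

t=1: a0@(0,1):B a1@(0,2):A a2@(0,3):A
t=2: a0@(0,0):B a1@(1,0):A a2@(0,3):A
t=3: a0@(0,1):B a1@(0,2):A a2@(1,1):A
t=4: a0@(0,0):B a1@(0,3):A a2@(1,0):A
t=5: a0@(0,1):B a1@(0,2):A a2@(1,1):A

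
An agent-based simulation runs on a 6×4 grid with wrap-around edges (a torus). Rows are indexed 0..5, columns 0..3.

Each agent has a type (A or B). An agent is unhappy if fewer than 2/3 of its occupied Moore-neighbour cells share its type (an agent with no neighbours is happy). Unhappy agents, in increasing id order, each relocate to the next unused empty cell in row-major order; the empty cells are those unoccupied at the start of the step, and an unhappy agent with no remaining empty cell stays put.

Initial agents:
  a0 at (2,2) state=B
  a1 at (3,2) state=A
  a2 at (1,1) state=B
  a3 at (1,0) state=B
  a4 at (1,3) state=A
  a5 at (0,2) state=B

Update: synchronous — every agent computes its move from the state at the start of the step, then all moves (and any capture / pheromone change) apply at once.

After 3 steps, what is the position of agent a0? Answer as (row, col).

t=1: a0@(0,0):B a1@(0,1):A a2@(1,1):B a3@(0,3):B a4@(1,2):A a5@(2,0):B
t=2: a0@(0,0):B a1@(0,2):A a2@(1,0):B a3@(1,3):B a4@(2,1):A a5@(2,0):B
t=3: a0@(0,0):B a1@(0,1):A a2@(1,0):B a3@(1,3):B a4@(0,3):A a5@(2,0):B

(0, 0)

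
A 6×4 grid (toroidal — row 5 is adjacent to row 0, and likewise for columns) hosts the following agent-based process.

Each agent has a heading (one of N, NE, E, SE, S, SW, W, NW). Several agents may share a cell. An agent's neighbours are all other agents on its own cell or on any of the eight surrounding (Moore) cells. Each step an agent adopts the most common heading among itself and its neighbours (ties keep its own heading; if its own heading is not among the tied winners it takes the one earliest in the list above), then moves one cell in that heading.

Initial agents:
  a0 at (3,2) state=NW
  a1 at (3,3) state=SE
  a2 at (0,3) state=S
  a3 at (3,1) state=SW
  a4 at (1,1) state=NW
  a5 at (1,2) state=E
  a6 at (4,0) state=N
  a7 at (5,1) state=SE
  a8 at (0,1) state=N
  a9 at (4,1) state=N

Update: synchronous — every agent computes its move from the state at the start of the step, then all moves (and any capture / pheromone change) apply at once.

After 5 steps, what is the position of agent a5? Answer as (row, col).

(4, 0)

t=1: a0@(2,1):NW a1@(4,0):SE a2@(1,3):S a3@(2,1):N a4@(0,0):NW a5@(1,3):E a6@(3,0):N a7@(4,1):N a8@(5,1):N a9@(3,1):N
t=2: a0@(1,1):N a1@(3,0):N a2@(2,3):S a3@(1,1):N a4@(5,3):NW a5@(1,0):E a6@(2,0):N a7@(3,1):N a8@(4,1):N a9@(2,1):N
t=3: a0@(0,1):N a1@(2,0):N a2@(1,3):N a3@(0,1):N a4@(4,2):NW a5@(0,0):N a6@(1,0):N a7@(2,1):N a8@(3,1):N a9@(1,1):N
t=4: a0@(5,1):N a1@(1,0):N a2@(0,3):N a3@(5,1):N a4@(3,1):NW a5@(5,0):N a6@(0,0):N a7@(1,1):N a8@(2,1):N a9@(0,1):N
t=5: a0@(4,1):N a1@(0,0):N a2@(5,3):N a3@(4,1):N a4@(2,0):NW a5@(4,0):N a6@(5,0):N a7@(0,1):N a8@(1,1):N a9@(5,1):N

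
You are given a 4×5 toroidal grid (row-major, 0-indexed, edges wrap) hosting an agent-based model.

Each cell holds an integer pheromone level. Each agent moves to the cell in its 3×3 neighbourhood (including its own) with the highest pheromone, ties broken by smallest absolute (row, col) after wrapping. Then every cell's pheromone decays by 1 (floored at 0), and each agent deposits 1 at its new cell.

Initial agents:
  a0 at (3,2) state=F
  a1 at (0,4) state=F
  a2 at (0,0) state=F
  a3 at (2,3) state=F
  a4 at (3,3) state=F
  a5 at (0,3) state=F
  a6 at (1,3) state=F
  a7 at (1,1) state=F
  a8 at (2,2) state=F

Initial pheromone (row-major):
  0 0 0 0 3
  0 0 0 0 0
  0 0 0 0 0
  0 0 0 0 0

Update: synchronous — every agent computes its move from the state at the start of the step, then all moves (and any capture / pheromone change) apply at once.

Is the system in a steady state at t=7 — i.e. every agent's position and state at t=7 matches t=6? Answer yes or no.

t=1: a0@(0,1) a1@(0,4) a2@(0,4) a3@(1,2) a4@(0,4) a5@(0,4) a6@(0,4) a7@(0,0) a8@(1,1) | pheromone: 1 1 0 0 7 / 0 1 1 0 0 / 0 0 0 0 0 / 0 0 0 0 0
t=2: a0@(0,0) a1@(0,4) a2@(0,4) a3@(0,1) a4@(0,4) a5@(0,4) a6@(0,4) a7@(0,4) a8@(0,0) | pheromone: 2 1 0 0 12 / 0 0 0 0 0 / 0 0 0 0 0 / 0 0 0 0 0
t=3: a0@(0,4) a1@(0,4) a2@(0,4) a3@(0,0) a4@(0,4) a5@(0,4) a6@(0,4) a7@(0,4) a8@(0,4) | pheromone: 2 0 0 0 19 / 0 0 0 0 0 / 0 0 0 0 0 / 0 0 0 0 0
t=4: a0@(0,4) a1@(0,4) a2@(0,4) a3@(0,4) a4@(0,4) a5@(0,4) a6@(0,4) a7@(0,4) a8@(0,4) | pheromone: 1 0 0 0 27 / 0 0 0 0 0 / 0 0 0 0 0 / 0 0 0 0 0
t=5: a0@(0,4) a1@(0,4) a2@(0,4) a3@(0,4) a4@(0,4) a5@(0,4) a6@(0,4) a7@(0,4) a8@(0,4) | pheromone: 0 0 0 0 35 / 0 0 0 0 0 / 0 0 0 0 0 / 0 0 0 0 0
t=6: a0@(0,4) a1@(0,4) a2@(0,4) a3@(0,4) a4@(0,4) a5@(0,4) a6@(0,4) a7@(0,4) a8@(0,4) | pheromone: 0 0 0 0 43 / 0 0 0 0 0 / 0 0 0 0 0 / 0 0 0 0 0
t=7: a0@(0,4) a1@(0,4) a2@(0,4) a3@(0,4) a4@(0,4) a5@(0,4) a6@(0,4) a7@(0,4) a8@(0,4) | pheromone: 0 0 0 0 51 / 0 0 0 0 0 / 0 0 0 0 0 / 0 0 0 0 0

yes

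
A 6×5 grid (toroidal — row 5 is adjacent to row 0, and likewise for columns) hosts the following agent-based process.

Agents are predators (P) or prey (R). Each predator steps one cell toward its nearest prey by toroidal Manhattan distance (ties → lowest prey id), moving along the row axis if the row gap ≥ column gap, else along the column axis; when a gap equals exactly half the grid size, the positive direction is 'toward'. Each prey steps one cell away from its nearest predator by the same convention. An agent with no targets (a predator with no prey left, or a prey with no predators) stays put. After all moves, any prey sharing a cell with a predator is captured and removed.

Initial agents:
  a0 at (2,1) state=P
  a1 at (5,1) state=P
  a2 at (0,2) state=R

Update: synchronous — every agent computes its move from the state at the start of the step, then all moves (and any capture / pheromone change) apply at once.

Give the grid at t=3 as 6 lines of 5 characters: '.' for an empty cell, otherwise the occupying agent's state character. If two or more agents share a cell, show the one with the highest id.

t=1: a0@(1,1):P a1@(0,1):P a2@(1,2):R
t=2: a0@(1,2):P a1@(1,1):P a2@(1,3):R
t=3: a0@(1,3):P a1@(1,2):P a2@(1,4):R

.....
..PPR
.....
.....
.....
.....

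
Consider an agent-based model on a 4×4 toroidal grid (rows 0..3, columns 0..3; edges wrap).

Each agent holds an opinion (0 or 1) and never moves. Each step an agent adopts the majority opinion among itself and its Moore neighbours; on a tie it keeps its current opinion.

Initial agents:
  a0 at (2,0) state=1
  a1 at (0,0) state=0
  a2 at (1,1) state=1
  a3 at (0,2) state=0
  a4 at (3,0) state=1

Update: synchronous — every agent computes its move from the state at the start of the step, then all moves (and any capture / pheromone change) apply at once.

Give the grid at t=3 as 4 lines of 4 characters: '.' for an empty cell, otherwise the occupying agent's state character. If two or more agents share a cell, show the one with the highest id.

1.0.
.1..
1...
1...

t=1: a0@(2,0):1 a1@(0,0):1 a2@(1,1):1 a3@(0,2):0 a4@(3,0):1
t=2: (unchanged — steady state)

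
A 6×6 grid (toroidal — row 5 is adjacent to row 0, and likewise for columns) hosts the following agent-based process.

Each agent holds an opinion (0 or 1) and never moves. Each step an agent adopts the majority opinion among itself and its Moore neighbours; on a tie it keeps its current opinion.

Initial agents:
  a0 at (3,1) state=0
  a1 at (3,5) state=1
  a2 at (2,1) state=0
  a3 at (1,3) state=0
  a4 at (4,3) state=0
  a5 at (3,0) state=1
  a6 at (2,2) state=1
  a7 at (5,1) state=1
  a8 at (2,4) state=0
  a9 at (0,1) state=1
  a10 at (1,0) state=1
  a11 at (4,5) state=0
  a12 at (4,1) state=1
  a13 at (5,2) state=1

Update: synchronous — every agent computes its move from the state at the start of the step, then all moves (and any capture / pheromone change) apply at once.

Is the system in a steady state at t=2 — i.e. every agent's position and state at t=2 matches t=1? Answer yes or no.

t=1: a0@(3,1):1 a1@(3,5):1 a2@(2,1):1 a3@(1,3):0 a4@(4,3):0 a5@(3,0):1 a6@(2,2):0 a7@(5,1):1 a8@(2,4):0 a9@(0,1):1 a10@(1,0):1 a11@(4,5):1 a12@(4,1):1 a13@(5,2):1
t=2: (unchanged — steady state)

yes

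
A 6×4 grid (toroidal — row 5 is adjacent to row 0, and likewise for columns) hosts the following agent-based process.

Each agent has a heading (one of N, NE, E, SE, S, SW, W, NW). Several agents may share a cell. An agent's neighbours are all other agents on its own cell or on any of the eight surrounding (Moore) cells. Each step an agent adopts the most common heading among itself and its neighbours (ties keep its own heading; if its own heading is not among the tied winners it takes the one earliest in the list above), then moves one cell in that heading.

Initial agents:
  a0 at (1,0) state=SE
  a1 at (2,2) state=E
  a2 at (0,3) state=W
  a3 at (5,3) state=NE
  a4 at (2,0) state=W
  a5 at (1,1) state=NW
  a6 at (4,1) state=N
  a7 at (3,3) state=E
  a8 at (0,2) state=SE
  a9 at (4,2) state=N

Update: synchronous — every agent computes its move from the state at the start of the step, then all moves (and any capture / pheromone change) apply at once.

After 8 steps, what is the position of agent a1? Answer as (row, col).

t=1: a0@(1,3):W a1@(2,3):E a2@(1,0):SE a3@(4,0):NE a4@(2,3):W a5@(2,2):SE a6@(3,1):N a7@(3,0):E a8@(1,3):SE a9@(3,2):N
t=2: a0@(2,0):SE a1@(3,0):SE a2@(2,1):SE a3@(3,1):NE a4@(3,0):SE a5@(3,3):SE a6@(2,1):N a7@(3,1):E a8@(2,0):SE a9@(2,2):N
t=3: a0@(3,1):SE a1@(4,1):SE a2@(3,2):SE a3@(4,2):SE a4@(4,1):SE a5@(4,0):SE a6@(3,2):SE a7@(4,2):SE a8@(3,1):SE a9@(1,2):N
t=4: a0@(4,2):SE a1@(5,2):SE a2@(4,3):SE a3@(5,3):SE a4@(5,2):SE a5@(5,1):SE a6@(4,3):SE a7@(5,3):SE a8@(4,2):SE a9@(0,2):N
t=5: a0@(5,3):SE a1@(0,3):SE a2@(5,0):SE a3@(0,0):SE a4@(0,3):SE a5@(0,2):SE a6@(5,0):SE a7@(0,0):SE a8@(5,3):SE a9@(1,3):SE
t=6: a0@(0,0):SE a1@(1,0):SE a2@(0,1):SE a3@(1,1):SE a4@(1,0):SE a5@(1,3):SE a6@(0,1):SE a7@(1,1):SE a8@(0,0):SE a9@(2,0):SE
t=7: a0@(1,1):SE a1@(2,1):SE a2@(1,2):SE a3@(2,2):SE a4@(2,1):SE a5@(2,0):SE a6@(1,2):SE a7@(2,2):SE a8@(1,1):SE a9@(3,1):SE
t=8: a0@(2,2):SE a1@(3,2):SE a2@(2,3):SE a3@(3,3):SE a4@(3,2):SE a5@(3,1):SE a6@(2,3):SE a7@(3,3):SE a8@(2,2):SE a9@(4,2):SE

(3, 2)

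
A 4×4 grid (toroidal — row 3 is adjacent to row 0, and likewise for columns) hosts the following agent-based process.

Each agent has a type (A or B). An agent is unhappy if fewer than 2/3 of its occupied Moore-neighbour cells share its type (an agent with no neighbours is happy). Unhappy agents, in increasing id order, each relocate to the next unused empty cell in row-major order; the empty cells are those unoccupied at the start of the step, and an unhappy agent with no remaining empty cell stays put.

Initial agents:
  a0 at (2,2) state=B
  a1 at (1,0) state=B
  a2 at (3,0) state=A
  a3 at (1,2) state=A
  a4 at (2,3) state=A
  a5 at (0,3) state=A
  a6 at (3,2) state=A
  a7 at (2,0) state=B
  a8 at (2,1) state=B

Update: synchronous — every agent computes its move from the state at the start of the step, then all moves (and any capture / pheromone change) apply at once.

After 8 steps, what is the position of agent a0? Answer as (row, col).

(0, 2)

t=1: a0@(0,0):B a1@(0,1):B a2@(0,2):A a3@(1,1):A a4@(1,3):A a5@(0,3):A a6@(3,1):A a7@(3,3):B a8@(2,1):B
t=2: a0@(1,0):B a1@(1,2):B a2@(0,2):A a3@(2,0):A a4@(1,3):A a5@(2,2):A a6@(2,3):A a7@(3,0):B a8@(3,2):B
t=3: a0@(0,0):B a1@(0,1):B a2@(0,3):A a3@(1,1):A a4@(1,3):A a5@(2,1):A a6@(3,1):A a7@(3,3):B a8@(3,2):B
t=4: a0@(0,2):B a1@(1,0):B a2@(1,2):A a3@(2,0):A a4@(2,2):A a5@(2,1):A a6@(2,3):A a7@(3,3):B a8@(3,0):B
t=5: a0@(0,0):B a1@(0,1):B a2@(1,2):A a3@(0,3):A a4@(2,2):A a5@(1,1):A a6@(1,3):A a7@(3,1):B a8@(3,2):B
t=6: a0@(0,2):B a1@(1,0):B a2@(1,2):A a3@(2,0):A a4@(2,1):A a5@(2,3):A a6@(1,3):A a7@(3,1):B a8@(3,0):B
t=7: a0@(0,0):B a1@(0,1):B a2@(1,2):A a3@(0,3):A a4@(1,1):A a5@(2,2):A a6@(3,2):A a7@(3,3):B a8@(3,0):B
t=8: a0@(0,2):B a1@(1,0):B a2@(1,2):A a3@(1,3):A a4@(2,0):A a5@(2,2):A a6@(2,1):A a7@(2,3):B a8@(3,0):B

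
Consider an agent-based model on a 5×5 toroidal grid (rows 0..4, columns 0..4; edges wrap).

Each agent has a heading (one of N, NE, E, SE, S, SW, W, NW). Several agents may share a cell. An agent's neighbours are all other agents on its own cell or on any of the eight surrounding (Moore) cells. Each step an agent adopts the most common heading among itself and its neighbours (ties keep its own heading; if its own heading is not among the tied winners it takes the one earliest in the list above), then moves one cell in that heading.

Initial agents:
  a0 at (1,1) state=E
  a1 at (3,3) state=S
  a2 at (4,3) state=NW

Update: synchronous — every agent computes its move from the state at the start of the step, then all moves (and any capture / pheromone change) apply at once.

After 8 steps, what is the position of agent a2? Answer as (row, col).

(1, 0)

t=1: a0@(1,2):E a1@(4,3):S a2@(3,2):NW
t=2: a0@(1,3):E a1@(0,3):S a2@(2,1):NW
t=3: a0@(1,4):E a1@(1,3):S a2@(1,0):NW
t=4: a0@(1,0):E a1@(2,3):S a2@(0,4):NW
t=5: a0@(1,1):E a1@(3,3):S a2@(4,3):NW
t=6: a0@(1,2):E a1@(4,3):S a2@(3,2):NW
t=7: a0@(1,3):E a1@(0,3):S a2@(2,1):NW
t=8: a0@(1,4):E a1@(1,3):S a2@(1,0):NW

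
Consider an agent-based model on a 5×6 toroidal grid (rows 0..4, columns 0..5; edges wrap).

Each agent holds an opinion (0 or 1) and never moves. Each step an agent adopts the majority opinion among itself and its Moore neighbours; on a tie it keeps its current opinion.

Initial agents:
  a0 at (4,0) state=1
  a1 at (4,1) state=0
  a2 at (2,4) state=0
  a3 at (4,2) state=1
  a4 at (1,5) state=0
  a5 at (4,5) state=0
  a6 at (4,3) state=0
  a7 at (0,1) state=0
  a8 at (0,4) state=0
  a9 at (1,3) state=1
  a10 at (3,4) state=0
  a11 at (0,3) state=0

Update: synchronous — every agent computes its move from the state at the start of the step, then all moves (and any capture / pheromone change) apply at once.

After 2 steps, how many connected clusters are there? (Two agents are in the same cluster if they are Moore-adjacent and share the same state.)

t=1: a0@(4,0):0 a1@(4,1):0 a2@(2,4):0 a3@(4,2):0 a4@(1,5):0 a5@(4,5):0 a6@(4,3):0 a7@(0,1):0 a8@(0,4):0 a9@(1,3):0 a10@(3,4):0 a11@(0,3):0
t=2: (unchanged — steady state)

1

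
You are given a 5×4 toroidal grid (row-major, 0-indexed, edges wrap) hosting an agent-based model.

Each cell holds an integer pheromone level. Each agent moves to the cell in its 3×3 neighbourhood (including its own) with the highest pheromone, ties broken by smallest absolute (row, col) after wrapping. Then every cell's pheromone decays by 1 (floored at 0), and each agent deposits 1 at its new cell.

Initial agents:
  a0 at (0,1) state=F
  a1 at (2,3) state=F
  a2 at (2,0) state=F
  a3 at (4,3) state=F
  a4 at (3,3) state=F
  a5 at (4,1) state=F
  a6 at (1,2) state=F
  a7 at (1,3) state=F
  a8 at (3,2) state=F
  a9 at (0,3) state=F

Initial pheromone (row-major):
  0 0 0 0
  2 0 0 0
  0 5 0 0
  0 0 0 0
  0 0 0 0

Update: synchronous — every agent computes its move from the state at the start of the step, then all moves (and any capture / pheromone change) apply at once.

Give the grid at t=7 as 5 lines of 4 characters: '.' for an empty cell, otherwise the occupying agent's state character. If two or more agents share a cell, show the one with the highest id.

....
....
.F..
....
....

t=1: a0@(1,0) a1@(1,0) a2@(2,1) a3@(0,0) a4@(2,0) a5@(0,0) a6@(2,1) a7@(1,0) a8@(2,1) a9@(1,0) | pheromone: 2 0 0 0 / 5 0 0 0 / 1 7 0 0 / 0 0 0 0 / 0 0 0 0
t=2: a0@(2,1) a1@(2,1) a2@(2,1) a3@(1,0) a4@(2,1) a5@(1,0) a6@(2,1) a7@(2,1) a8@(2,1) a9@(2,1) | pheromone: 1 0 0 0 / 6 0 0 0 / 0 14 0 0 / 0 0 0 0 / 0 0 0 0
t=3: a0@(2,1) a1@(2,1) a2@(2,1) a3@(2,1) a4@(2,1) a5@(2,1) a6@(2,1) a7@(2,1) a8@(2,1) a9@(2,1) | pheromone: 0 0 0 0 / 5 0 0 0 / 0 23 0 0 / 0 0 0 0 / 0 0 0 0
t=4: a0@(2,1) a1@(2,1) a2@(2,1) a3@(2,1) a4@(2,1) a5@(2,1) a6@(2,1) a7@(2,1) a8@(2,1) a9@(2,1) | pheromone: 0 0 0 0 / 4 0 0 0 / 0 32 0 0 / 0 0 0 0 / 0 0 0 0
t=5: a0@(2,1) a1@(2,1) a2@(2,1) a3@(2,1) a4@(2,1) a5@(2,1) a6@(2,1) a7@(2,1) a8@(2,1) a9@(2,1) | pheromone: 0 0 0 0 / 3 0 0 0 / 0 41 0 0 / 0 0 0 0 / 0 0 0 0
t=6: a0@(2,1) a1@(2,1) a2@(2,1) a3@(2,1) a4@(2,1) a5@(2,1) a6@(2,1) a7@(2,1) a8@(2,1) a9@(2,1) | pheromone: 0 0 0 0 / 2 0 0 0 / 0 50 0 0 / 0 0 0 0 / 0 0 0 0
t=7: a0@(2,1) a1@(2,1) a2@(2,1) a3@(2,1) a4@(2,1) a5@(2,1) a6@(2,1) a7@(2,1) a8@(2,1) a9@(2,1) | pheromone: 0 0 0 0 / 1 0 0 0 / 0 59 0 0 / 0 0 0 0 / 0 0 0 0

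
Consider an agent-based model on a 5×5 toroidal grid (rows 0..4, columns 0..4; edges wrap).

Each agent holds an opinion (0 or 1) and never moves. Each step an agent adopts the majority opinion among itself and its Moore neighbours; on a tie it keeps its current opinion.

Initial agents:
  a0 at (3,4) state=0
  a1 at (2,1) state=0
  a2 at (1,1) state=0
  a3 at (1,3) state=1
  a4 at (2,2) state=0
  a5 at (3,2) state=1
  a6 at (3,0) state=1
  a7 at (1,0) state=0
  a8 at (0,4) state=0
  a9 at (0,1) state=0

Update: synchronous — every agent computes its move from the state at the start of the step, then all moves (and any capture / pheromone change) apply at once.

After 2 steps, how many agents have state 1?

t=1: a0@(3,4):0 a1@(2,1):0 a2@(1,1):0 a3@(1,3):0 a4@(2,2):0 a5@(3,2):0 a6@(3,0):0 a7@(1,0):0 a8@(0,4):0 a9@(0,1):0
t=2: (unchanged — steady state)

0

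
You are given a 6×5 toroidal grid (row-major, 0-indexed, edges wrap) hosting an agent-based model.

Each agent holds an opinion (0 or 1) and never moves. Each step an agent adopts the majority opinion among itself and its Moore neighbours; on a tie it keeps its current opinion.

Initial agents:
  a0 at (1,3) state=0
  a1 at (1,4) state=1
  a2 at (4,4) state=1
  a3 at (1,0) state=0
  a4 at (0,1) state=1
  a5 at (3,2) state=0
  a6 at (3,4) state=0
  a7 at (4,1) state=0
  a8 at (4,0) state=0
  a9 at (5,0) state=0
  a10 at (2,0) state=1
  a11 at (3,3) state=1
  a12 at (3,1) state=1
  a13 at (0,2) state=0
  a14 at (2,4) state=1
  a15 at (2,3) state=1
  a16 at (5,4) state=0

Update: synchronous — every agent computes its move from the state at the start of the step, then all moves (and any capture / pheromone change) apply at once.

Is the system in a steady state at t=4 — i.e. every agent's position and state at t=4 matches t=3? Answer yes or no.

yes

t=1: a0@(1,3):1 a1@(1,4):1 a2@(4,4):0 a3@(1,0):1 a4@(0,1):0 a5@(3,2):1 a6@(3,4):1 a7@(4,1):0 a8@(4,0):0 a9@(5,0):0 a10@(2,0):1 a11@(3,3):1 a12@(3,1):0 a13@(0,2):0 a14@(2,4):1 a15@(2,3):1 a16@(5,4):0
t=2: (unchanged — steady state)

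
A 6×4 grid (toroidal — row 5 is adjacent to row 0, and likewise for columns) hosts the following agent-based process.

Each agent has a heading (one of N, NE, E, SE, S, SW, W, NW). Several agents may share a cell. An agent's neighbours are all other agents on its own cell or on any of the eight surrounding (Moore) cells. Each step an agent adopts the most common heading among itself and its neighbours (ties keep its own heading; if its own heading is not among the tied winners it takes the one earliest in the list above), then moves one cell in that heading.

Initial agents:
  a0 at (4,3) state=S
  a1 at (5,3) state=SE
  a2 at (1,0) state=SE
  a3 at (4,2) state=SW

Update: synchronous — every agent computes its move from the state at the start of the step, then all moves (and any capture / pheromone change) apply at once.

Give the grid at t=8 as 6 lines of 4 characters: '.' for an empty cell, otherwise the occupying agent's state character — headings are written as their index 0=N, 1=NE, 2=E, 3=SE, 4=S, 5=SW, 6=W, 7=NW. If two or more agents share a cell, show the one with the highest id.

..54
...3
....
3...
....
....

t=1: a0@(5,3):S a1@(0,0):SE a2@(2,1):SE a3@(5,1):SW
t=2: a0@(0,3):S a1@(1,1):SE a2@(3,2):SE a3@(0,0):SW
t=3: a0@(1,3):S a1@(2,2):SE a2@(4,3):SE a3@(1,3):SW
t=4: a0@(2,3):S a1@(3,3):SE a2@(5,0):SE a3@(2,2):SW
t=5: a0@(3,3):S a1@(4,0):SE a2@(0,1):SE a3@(3,1):SW
t=6: a0@(4,3):S a1@(5,1):SE a2@(1,2):SE a3@(4,0):SW
t=7: a0@(5,3):S a1@(0,2):SE a2@(2,3):SE a3@(5,3):SW
t=8: a0@(0,3):S a1@(1,3):SE a2@(3,0):SE a3@(0,2):SW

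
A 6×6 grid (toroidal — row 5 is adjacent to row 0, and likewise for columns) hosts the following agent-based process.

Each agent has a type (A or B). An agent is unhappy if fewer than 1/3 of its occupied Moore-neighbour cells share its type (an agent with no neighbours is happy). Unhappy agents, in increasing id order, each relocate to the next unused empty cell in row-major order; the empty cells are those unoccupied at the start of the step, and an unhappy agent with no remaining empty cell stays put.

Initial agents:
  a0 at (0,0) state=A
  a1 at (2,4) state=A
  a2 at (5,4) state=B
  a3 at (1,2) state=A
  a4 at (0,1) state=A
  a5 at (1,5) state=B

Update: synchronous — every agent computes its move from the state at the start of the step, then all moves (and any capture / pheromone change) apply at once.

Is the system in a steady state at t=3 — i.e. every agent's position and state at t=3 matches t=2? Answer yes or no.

yes

t=1: a0@(0,0):A a1@(0,2):A a2@(5,4):B a3@(1,2):A a4@(0,1):A a5@(0,3):B
t=2: (unchanged — steady state)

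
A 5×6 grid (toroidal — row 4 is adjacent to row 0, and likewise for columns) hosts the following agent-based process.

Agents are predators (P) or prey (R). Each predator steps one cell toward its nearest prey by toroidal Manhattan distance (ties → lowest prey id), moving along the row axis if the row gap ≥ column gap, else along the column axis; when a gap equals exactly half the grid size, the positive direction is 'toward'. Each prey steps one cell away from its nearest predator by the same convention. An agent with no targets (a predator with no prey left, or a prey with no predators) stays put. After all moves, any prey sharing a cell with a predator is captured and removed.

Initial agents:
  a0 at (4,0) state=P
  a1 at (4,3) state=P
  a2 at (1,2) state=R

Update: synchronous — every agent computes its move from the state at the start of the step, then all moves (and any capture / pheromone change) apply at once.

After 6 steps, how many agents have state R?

t=1: a0@(0,0):P a1@(0,3):P a2@(2,2):R
t=2: a0@(1,0):P a1@(1,3):P a2@(3,2):R
t=3: a0@(2,0):P a1@(2,3):P a2@(4,2):R
t=4: a0@(3,0):P a1@(3,3):P a2@(0,2):R
t=5: a0@(4,0):P a1@(4,3):P a2@(1,2):R
t=6: a0@(0,0):P a1@(0,3):P a2@(2,2):R

1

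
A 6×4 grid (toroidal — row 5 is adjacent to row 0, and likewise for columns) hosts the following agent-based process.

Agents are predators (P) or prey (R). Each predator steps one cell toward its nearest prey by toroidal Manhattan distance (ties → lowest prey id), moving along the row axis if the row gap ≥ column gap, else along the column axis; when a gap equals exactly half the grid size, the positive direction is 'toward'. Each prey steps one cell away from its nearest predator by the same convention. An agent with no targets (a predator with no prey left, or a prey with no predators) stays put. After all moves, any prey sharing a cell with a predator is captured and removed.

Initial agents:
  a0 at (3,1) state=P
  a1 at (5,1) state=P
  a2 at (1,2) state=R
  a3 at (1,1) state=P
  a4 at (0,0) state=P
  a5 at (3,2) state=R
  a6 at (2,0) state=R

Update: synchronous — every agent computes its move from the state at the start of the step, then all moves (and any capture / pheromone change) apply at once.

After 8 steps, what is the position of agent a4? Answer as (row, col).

(1, 1)

t=1: a0@(3,2):P a1@(0,1):P a2@(1,3):R a3@(1,2):P a4@(1,0):P a5@(3,3):R
t=2: a0@(3,3):P a1@(0,2):P a2@(1,0):R a3@(1,3):P a4@(1,3):P a5@(3,0):R
t=3: a0@(3,0):P a1@(0,3):P a2@(1,1):R a3@(1,0):P a4@(1,0):P a5@(3,1):R
t=4: a0@(3,1):P a1@(0,0):P a2@(1,2):R a3@(1,1):P a4@(1,1):P a5@(3,2):R
t=5: a0@(3,2):P a1@(0,1):P a2@(1,3):R a3@(1,2):P a4@(1,2):P a5@(3,3):R
t=6: a0@(3,3):P a1@(0,2):P a2@(1,0):R a3@(1,3):P a4@(1,3):P a5@(3,0):R
t=7: a0@(3,0):P a1@(0,3):P a2@(1,1):R a3@(1,0):P a4@(1,0):P a5@(3,1):R
t=8: a0@(3,1):P a1@(0,0):P a2@(1,2):R a3@(1,1):P a4@(1,1):P a5@(3,2):R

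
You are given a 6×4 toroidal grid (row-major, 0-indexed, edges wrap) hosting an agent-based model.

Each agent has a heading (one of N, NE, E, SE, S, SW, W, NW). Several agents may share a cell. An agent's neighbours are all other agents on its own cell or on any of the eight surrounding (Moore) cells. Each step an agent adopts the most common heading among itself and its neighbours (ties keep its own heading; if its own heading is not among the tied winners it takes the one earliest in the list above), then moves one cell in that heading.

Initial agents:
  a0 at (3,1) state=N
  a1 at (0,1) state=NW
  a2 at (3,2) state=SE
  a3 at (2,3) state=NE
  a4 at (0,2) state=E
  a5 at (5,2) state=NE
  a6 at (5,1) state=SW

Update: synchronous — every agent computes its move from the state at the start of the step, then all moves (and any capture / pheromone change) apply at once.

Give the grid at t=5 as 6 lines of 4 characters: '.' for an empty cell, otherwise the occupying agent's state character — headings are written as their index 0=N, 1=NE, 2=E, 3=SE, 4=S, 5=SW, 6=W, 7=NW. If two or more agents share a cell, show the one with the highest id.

...1
7...
...3
1...
50..
....

t=1: a0@(2,1):N a1@(5,0):NW a2@(4,3):SE a3@(1,0):NE a4@(0,3):E a5@(4,3):NE a6@(0,0):SW
t=2: a0@(1,1):N a1@(4,3):NW a2@(5,0):SE a3@(0,1):NE a4@(0,0):E a5@(3,0):NE a6@(1,3):SW
t=3: a0@(0,1):N a1@(3,2):NW a2@(0,1):SE a3@(5,2):NE a4@(0,1):E a5@(2,1):NE a6@(2,2):SW
t=4: a0@(5,1):N a1@(2,1):NW a2@(1,2):SE a3@(4,3):NE a4@(0,2):E a5@(1,2):NE a6@(3,1):SW
t=5: a0@(4,1):N a1@(1,0):NW a2@(2,3):SE a3@(3,0):NE a4@(0,3):E a5@(0,3):NE a6@(4,0):SW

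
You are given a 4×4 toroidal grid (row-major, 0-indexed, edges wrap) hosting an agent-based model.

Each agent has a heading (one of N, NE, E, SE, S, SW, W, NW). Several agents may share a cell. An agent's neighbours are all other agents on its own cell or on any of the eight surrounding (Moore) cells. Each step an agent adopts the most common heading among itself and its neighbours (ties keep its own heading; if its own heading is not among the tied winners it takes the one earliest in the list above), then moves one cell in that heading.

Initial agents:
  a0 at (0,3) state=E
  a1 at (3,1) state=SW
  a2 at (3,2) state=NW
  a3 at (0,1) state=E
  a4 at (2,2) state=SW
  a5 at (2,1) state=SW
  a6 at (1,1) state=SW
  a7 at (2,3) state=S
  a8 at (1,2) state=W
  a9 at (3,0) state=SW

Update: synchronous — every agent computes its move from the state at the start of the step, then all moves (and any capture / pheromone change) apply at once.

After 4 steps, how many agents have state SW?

10

t=1: a0@(0,0):E a1@(0,0):SW a2@(0,1):SW a3@(1,0):SW a4@(3,1):SW a5@(3,0):SW a6@(2,0):SW a7@(3,2):SW a8@(2,1):SW a9@(0,3):SW
t=2: a0@(1,3):SW a1@(1,3):SW a2@(1,0):SW a3@(2,3):SW a4@(0,0):SW a5@(0,3):SW a6@(3,3):SW a7@(0,1):SW a8@(3,0):SW a9@(1,2):SW
t=3: a0@(2,2):SW a1@(2,2):SW a2@(2,3):SW a3@(3,2):SW a4@(1,3):SW a5@(1,2):SW a6@(0,2):SW a7@(1,0):SW a8@(0,3):SW a9@(2,1):SW
t=4: a0@(3,1):SW a1@(3,1):SW a2@(3,2):SW a3@(0,1):SW a4@(2,2):SW a5@(2,1):SW a6@(1,1):SW a7@(2,3):SW a8@(1,2):SW a9@(3,0):SW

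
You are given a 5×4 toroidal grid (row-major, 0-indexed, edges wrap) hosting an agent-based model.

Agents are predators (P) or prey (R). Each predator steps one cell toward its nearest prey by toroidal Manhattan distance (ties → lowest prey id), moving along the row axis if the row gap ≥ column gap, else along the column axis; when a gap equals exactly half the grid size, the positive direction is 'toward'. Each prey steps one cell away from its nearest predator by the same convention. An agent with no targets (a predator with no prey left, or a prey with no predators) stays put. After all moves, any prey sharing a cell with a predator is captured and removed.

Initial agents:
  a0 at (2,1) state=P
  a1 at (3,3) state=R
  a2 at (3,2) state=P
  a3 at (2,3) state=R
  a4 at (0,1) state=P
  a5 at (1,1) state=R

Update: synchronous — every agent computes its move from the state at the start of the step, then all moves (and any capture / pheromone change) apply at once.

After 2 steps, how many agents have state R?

t=1: a0@(1,1):P a1@(3,0):R a2@(3,3):P a3@(2,2):R a4@(1,1):P a5@(0,1):R
t=2: a0@(0,1):P a1@(3,1):R a2@(3,0):P a3@(3,2):R a4@(0,1):P a5@(4,1):R

3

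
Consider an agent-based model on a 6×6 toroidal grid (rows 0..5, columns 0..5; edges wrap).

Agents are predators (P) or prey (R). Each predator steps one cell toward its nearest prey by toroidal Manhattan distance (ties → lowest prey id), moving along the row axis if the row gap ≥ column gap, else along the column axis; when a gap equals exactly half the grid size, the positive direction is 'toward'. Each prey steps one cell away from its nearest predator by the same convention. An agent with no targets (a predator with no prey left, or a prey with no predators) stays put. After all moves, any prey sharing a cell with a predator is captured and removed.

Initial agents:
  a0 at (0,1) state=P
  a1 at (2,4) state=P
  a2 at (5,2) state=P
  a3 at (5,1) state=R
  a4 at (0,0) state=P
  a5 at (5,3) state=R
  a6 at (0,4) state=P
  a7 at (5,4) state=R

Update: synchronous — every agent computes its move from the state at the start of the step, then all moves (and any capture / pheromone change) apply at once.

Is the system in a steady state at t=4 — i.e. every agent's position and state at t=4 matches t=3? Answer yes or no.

no

t=1: a0@(5,1):P a1@(3,4):P a2@(5,1):P a3@(4,1):R a4@(5,0):P a6@(5,4):P a7@(4,4):R
t=2: a0@(4,1):P a1@(4,4):P a2@(4,1):P a3@(3,1):R a4@(4,0):P a6@(4,4):P a7@(5,4):R
t=3: a0@(3,1):P a1@(5,4):P a2@(3,1):P a3@(2,1):R a4@(3,0):P a6@(5,4):P a7@(0,4):R
t=4: a0@(2,1):P a1@(0,4):P a2@(2,1):P a3@(1,1):R a4@(2,0):P a6@(0,4):P a7@(1,4):R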